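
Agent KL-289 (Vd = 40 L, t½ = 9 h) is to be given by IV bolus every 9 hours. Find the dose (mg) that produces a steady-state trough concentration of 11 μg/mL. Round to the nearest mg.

440 mg

τ/t½ = 9/9 ≈ 1, so f = (1/2)^(9/9) ≈ 0.500000.
Cmin,ss = (D/Vd)·f/(1−f), so D = Cmin,ss·Vd·(1−f)/f.
D = 11 × 40 × (1−f)/f ≈ 11 × 40 × 1.00000 ≈ 440.00 mg.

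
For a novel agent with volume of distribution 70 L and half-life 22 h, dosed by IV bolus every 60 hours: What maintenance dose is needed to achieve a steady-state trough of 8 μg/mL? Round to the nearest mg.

3148 mg

τ/t½ = 60/22 ≈ 2.7273, so f = (1/2)^(60/22) ≈ 0.151011.
Cmin,ss = (D/Vd)·f/(1−f), so D = Cmin,ss·Vd·(1−f)/f.
D = 8 × 70 × (1−f)/f ≈ 8 × 70 × 5.62203 ≈ 3148.34 mg.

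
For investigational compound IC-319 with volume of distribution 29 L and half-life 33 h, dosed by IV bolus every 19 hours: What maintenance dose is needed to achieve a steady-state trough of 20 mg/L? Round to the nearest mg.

284 mg

τ/t½ = 19/33 ≈ 0.57576, so f = (1/2)^(19/33) ≈ 0.670934.
Cmin,ss = (D/Vd)·f/(1−f), so D = Cmin,ss·Vd·(1−f)/f.
D = 20 × 29 × (1−f)/f ≈ 20 × 29 × 0.49046 ≈ 284.47 mg.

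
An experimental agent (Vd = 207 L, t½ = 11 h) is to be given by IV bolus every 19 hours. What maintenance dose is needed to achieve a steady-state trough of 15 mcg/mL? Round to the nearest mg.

7176 mg

τ/t½ = 19/11 ≈ 1.7273, so f = (1/2)^(19/11) ≈ 0.302022.
Cmin,ss = (D/Vd)·f/(1−f), so D = Cmin,ss·Vd·(1−f)/f.
D = 15 × 207 × (1−f)/f ≈ 15 × 207 × 2.31102 ≈ 7175.72 mg.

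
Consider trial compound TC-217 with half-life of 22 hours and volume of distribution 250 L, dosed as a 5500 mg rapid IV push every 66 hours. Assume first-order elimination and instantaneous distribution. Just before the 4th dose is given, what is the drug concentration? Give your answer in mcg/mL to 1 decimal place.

f = (1/2)^(τ/t½) = (1/2)^(66/22) ≈ 0.1250.
C₀ = D/Vd = 5500/250 ≈ 22.000 mcg/mL.
Before the 4th dose, 3 doses have been given. Superposition: Cmin = C₀·(f + f² + … + f^3).
≈ 22.000 × (0.1250 + 0.0156 + 0.0020) ≈ 22.000 × 0.1426 ≈ 3.137 mcg/mL.

3.1 mcg/mL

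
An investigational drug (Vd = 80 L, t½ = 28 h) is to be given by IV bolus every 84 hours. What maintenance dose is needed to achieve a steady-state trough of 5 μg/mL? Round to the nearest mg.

τ/t½ = 84/28 ≈ 3, so f = (1/2)^(84/28) ≈ 0.125000.
Cmin,ss = (D/Vd)·f/(1−f), so D = Cmin,ss·Vd·(1−f)/f.
D = 5 × 80 × (1−f)/f ≈ 5 × 80 × 7.00000 ≈ 2800.00 mg.

2800 mg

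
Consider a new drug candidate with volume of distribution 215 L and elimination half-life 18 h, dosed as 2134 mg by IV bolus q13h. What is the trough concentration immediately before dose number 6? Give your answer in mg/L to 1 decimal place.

14.0 mg/L

f = (1/2)^(τ/t½) = (1/2)^(13/18) ≈ 0.6062.
C₀ = D/Vd = 2134/215 ≈ 9.926 mg/L.
Before the 6th dose, 5 doses have been given. Superposition: Cmin = C₀·(f + f² + … + f^5).
≈ 9.926 × (0.6062 + 0.3675 + 0.2228 + 0.1350 + 0.0819) ≈ 9.926 × 1.4134 ≈ 14.029 mg/L.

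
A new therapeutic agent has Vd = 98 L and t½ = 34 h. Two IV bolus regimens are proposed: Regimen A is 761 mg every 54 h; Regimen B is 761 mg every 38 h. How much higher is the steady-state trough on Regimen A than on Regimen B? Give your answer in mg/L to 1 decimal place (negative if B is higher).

-2.8 mg/L

Regimen A: f = (1/2)^(54/34) ≈ 0.3326; Cmin,ss = (761/98)·f/(1−f) ≈ 3.870 mg/L.
Regimen B: f = (1/2)^(38/34) ≈ 0.4608; Cmin,ss = (761/98)·f/(1−f) ≈ 6.636 mg/L.
Difference ≈ 3.870 − 6.636 ≈ -2.766 mg/L.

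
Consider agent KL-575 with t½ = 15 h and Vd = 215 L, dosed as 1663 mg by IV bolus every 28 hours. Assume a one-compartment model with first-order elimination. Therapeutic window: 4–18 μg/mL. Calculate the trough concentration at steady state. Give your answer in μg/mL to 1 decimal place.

Over one 28-h interval, 28/15 ≈ 1.8667 half-lives elapse, leaving f ≈ 0.2742 of each dose.
Each bolus raises the concentration by D/Vd = 1663/215 ≈ 7.735 μg/mL.
Steady-state trough Cmin,ss = C₀·f/(1−f) ≈ 7.735 × 0.2742/0.7258 ≈ 2.922 μg/mL.
Trough 2.9 μg/mL vs MEC 4 μg/mL: subtherapeutic.

2.9 μg/mL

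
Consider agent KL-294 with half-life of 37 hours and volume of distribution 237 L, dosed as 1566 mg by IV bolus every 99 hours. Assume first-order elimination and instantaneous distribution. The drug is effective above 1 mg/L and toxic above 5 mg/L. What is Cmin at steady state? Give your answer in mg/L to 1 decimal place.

1.2 mg/L

k = ln2/t½ = ln2/37 ≈ 0.018734 h⁻¹; fraction remaining f = e^(−kτ) = e^(−0.018734×99) ≈ 0.1565.
Each bolus raises the concentration by D/Vd = 1566/237 ≈ 6.608 mg/L.
Steady-state trough Cmin,ss = C₀·f/(1−f) ≈ 6.608 × 0.1565/0.8435 ≈ 1.226 mg/L.
Trough 1.2 mg/L vs MEC 1 mg/L: adequate.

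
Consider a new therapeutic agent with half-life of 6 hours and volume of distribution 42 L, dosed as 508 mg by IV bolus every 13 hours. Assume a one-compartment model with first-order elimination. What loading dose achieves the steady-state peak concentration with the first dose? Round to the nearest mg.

654 mg

f = (1/2)^(13/6) ≈ 0.222725; accumulation ratio R = 1/(1−f) ≈ 1.28655.
Loading dose to hit Cmax,ss on first dose: D_load = D_maint·R ≈ 508 × 1.28655 ≈ 653.57 mg.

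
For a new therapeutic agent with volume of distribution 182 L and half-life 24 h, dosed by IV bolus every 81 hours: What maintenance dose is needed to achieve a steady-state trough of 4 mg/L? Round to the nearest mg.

τ/t½ = 81/24 ≈ 3.375, so f = (1/2)^(81/24) ≈ 0.096388.
Cmin,ss = (D/Vd)·f/(1−f), so D = Cmin,ss·Vd·(1−f)/f.
D = 4 × 182 × (1−f)/f ≈ 4 × 182 × 9.37474 ≈ 6824.81 mg.

6825 mg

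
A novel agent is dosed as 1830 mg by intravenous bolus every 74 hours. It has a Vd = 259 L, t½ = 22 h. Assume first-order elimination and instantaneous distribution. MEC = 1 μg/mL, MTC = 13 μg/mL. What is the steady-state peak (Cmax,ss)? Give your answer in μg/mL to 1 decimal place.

7.8 μg/mL

τ/t½ = 74/22 ≈ 3.3636, so fraction remaining f = (1/2)^(74/22) ≈ 0.0972.
Accumulation ratio R = 1/(1 − f) ≈ 1/0.9028 ≈ 1.1077.
Single-dose peak C₀ = D/Vd = 1830/259 ≈ 7.066 μg/mL.
Steady-state peak Cmax,ss = C₀·R ≈ 7.066 × 1.1077 ≈ 7.827 μg/mL.
Peak 7.8 μg/mL vs MTC 13 μg/mL: below toxic threshold.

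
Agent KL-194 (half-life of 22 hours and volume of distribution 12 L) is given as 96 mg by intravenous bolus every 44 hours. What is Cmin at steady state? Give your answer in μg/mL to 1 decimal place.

The dosing interval is 2 half-lives, so f = 2^(−2) = 0.25.
Accumulation ratio R = 1/(1 − f) = 1/0.75 = 4/3.
Single-dose peak C₀ = D/Vd = 96/12 = 8 μg/mL.
Steady-state peak Cmax,ss = C₀·R = 8 × 4/3 ≈ 10.667 μg/mL.
Steady-state trough Cmin,ss = Cmax,ss·f ≈ 10.667 × 0.25 ≈ 2.667 μg/mL.

2.7 μg/mL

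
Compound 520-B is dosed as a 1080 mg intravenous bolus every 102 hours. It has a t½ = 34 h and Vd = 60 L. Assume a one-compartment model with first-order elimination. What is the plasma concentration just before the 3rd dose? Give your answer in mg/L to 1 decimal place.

f = (1/2)^(τ/t½) = (1/2)^(102/34) ≈ 0.1250.
C₀ = D/Vd = 1080/60 ≈ 18.000 mg/L.
Before the 3rd dose, 2 doses have been given. Superposition: Cmin = C₀·(f + f²).
≈ 18.000 × (0.1250 + 0.0156) ≈ 18.000 × 0.1406 ≈ 2.531 mg/L.

2.5 mg/L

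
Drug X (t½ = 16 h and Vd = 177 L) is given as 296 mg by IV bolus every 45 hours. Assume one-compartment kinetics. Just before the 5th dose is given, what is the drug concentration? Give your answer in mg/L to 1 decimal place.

0.3 mg/L

f = (1/2)^(τ/t½) = (1/2)^(45/16) ≈ 0.1423.
C₀ = D/Vd = 296/177 ≈ 1.672 mg/L.
Before the 5th dose, 4 doses have been given. Superposition: Cmin = C₀·(f + f² + … + f^4).
≈ 1.672 × (0.1423 + 0.0202 + 0.0029 + 0.0004) ≈ 1.672 × 0.1658 ≈ 0.277 mg/L.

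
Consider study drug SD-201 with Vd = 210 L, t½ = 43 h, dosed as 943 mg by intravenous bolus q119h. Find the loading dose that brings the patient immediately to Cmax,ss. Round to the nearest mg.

f = (1/2)^(119/43) ≈ 0.146865; accumulation ratio R = 1/(1−f) ≈ 1.17215.
Loading dose to hit Cmax,ss on first dose: D_load = D_maint·R ≈ 943 × 1.17215 ≈ 1105.34 mg.

1105 mg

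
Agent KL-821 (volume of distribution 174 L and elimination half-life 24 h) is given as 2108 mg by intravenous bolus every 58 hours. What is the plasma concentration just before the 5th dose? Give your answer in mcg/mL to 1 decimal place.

f = (1/2)^(τ/t½) = (1/2)^(58/24) ≈ 0.1873.
C₀ = D/Vd = 2108/174 ≈ 12.115 mcg/mL.
Before the 5th dose, 4 doses have been given. Superposition: Cmin = C₀·(f + f² + … + f^4).
≈ 12.115 × (0.1873 + 0.0351 + 0.0066 + 0.0012) ≈ 12.115 × 0.2302 ≈ 2.789 mcg/mL.

2.8 mcg/mL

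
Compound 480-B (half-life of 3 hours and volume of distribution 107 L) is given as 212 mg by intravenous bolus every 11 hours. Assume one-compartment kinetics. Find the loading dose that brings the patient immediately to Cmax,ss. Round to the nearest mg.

230 mg

f = (1/2)^(11/3) ≈ 0.078745; accumulation ratio R = 1/(1−f) ≈ 1.08548.
Loading dose to hit Cmax,ss on first dose: D_load = D_maint·R ≈ 212 × 1.08548 ≈ 230.12 mg.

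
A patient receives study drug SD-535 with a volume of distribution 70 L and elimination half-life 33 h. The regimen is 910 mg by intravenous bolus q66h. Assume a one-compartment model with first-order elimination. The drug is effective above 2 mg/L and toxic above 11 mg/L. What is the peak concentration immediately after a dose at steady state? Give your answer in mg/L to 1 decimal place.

τ = 66 h = 2 half-lives, so f = (1/2)^2 = 0.25.
Accumulation ratio R = 1/(1 − f) = 1/0.75 = 4/3.
Single-dose peak C₀ = D/Vd = 910/70 = 13 mg/L.
Steady-state peak Cmax,ss = C₀·R = 13 × 4/3 ≈ 17.333 mg/L.
Peak 17.3 mg/L vs MTC 11 mg/L: exceeds toxic threshold.

17.3 mg/L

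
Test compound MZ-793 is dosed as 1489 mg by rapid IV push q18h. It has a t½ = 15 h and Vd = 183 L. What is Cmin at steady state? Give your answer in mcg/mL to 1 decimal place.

6.3 mcg/mL

τ/t½ = 18/15 ≈ 1.2, so fraction remaining f = (1/2)^(18/15) ≈ 0.4353.
At steady state, accumulation factor R = 1/(1 − e^(−kτ)) ≈ 1.7709.
Each bolus raises the concentration by D/Vd = 1489/183 ≈ 8.137 mcg/mL.
Cmax,ss = C₀/(1 − f) ≈ 8.137/0.5647 ≈ 14.409 mcg/mL.
Steady-state trough Cmin,ss = Cmax,ss·f ≈ 14.409 × 0.4353 ≈ 6.272 mcg/mL.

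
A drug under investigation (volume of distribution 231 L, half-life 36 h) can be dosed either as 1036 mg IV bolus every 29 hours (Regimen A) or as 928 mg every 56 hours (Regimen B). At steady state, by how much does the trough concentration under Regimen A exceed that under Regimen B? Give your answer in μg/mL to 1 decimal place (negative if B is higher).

3.9 μg/mL

Regimen A: f = (1/2)^(29/36) ≈ 0.5721; Cmin,ss = (1036/231)·f/(1−f) ≈ 5.996 μg/mL.
Regimen B: f = (1/2)^(56/36) ≈ 0.3402; Cmin,ss = (928/231)·f/(1−f) ≈ 2.071 μg/mL.
Difference ≈ 5.996 − 2.071 ≈ 3.925 μg/mL.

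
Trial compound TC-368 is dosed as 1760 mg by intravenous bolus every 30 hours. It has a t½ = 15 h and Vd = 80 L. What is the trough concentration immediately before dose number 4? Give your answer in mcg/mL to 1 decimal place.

f = (1/2)^(τ/t½) = (1/2)^(30/15) ≈ 0.2500.
C₀ = D/Vd = 1760/80 ≈ 22.000 mcg/mL.
Before the 4th dose, 3 doses have been given. Superposition: Cmin = C₀·(f + f² + … + f^3).
≈ 22.000 × (0.2500 + 0.0625 + 0.0156) ≈ 22.000 × 0.3281 ≈ 7.218 mcg/mL.

7.2 mcg/mL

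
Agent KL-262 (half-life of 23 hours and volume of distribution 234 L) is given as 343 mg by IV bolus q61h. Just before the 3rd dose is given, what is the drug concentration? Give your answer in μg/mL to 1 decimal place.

0.3 μg/mL

f = (1/2)^(τ/t½) = (1/2)^(61/23) ≈ 0.1591.
C₀ = D/Vd = 343/234 ≈ 1.466 μg/mL.
Before the 3rd dose, 2 doses have been given. Superposition: Cmin = C₀·(f + f²).
≈ 1.466 × (0.1591 + 0.0253) ≈ 1.466 × 0.1844 ≈ 0.270 μg/mL.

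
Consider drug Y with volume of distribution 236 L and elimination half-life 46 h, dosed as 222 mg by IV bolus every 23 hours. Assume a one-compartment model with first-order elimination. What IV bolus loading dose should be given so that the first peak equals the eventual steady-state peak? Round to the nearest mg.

f = (1/2)^(23/46) ≈ 0.707107; accumulation ratio R = 1/(1−f) ≈ 3.41422.
Loading dose to hit Cmax,ss on first dose: D_load = D_maint·R ≈ 222 × 3.41422 ≈ 757.96 mg.

758 mg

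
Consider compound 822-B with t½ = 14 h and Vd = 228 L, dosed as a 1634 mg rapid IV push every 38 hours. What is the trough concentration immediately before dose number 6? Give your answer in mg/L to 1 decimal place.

f = (1/2)^(τ/t½) = (1/2)^(38/14) ≈ 0.1524.
C₀ = D/Vd = 1634/228 ≈ 7.167 mg/L.
Before the 6th dose, 5 doses have been given. Superposition: Cmin = C₀·(f + f² + … + f^5).
≈ 7.167 × (0.1524 + 0.0232 + 0.0035 + 0.0005 + 0.0001) ≈ 7.167 × 0.1797 ≈ 1.288 mg/L.

1.3 mg/L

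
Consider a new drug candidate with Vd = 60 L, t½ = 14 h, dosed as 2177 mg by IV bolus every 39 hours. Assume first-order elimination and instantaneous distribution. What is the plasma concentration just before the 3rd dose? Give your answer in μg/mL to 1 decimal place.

6.0 μg/mL

f = (1/2)^(τ/t½) = (1/2)^(39/14) ≈ 0.1450.
C₀ = D/Vd = 2177/60 ≈ 36.283 μg/mL.
Before the 3rd dose, 2 doses have been given. Superposition: Cmin = C₀·(f + f²).
≈ 36.283 × (0.1450 + 0.0210) ≈ 36.283 × 0.1660 ≈ 6.023 μg/mL.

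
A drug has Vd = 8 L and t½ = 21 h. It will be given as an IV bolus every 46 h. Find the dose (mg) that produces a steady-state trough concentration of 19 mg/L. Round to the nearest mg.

τ/t½ = 46/21 ≈ 2.1905, so f = (1/2)^(46/21) ≈ 0.219079.
Cmin,ss = (D/Vd)·f/(1−f), so D = Cmin,ss·Vd·(1−f)/f.
D = 19 × 8 × (1−f)/f ≈ 19 × 8 × 3.56456 ≈ 541.81 mg.

542 mg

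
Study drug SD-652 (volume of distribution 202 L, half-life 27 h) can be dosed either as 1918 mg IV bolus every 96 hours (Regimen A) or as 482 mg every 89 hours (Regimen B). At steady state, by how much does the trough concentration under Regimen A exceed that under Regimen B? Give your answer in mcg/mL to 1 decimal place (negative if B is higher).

Regimen A: f = (1/2)^(96/27) ≈ 0.0850; Cmin,ss = (1918/202)·f/(1−f) ≈ 0.882 mcg/mL.
Regimen B: f = (1/2)^(89/27) ≈ 0.1018; Cmin,ss = (482/202)·f/(1−f) ≈ 0.270 mcg/mL.
Difference ≈ 0.882 − 0.270 ≈ 0.612 mcg/mL.

0.6 mcg/mL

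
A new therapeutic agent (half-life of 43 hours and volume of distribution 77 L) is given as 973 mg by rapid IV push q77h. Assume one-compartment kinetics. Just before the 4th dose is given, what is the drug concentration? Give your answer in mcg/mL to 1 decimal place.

5.0 mcg/mL

f = (1/2)^(τ/t½) = (1/2)^(77/43) ≈ 0.2890.
C₀ = D/Vd = 973/77 ≈ 12.636 mcg/mL.
Before the 4th dose, 3 doses have been given. Superposition: Cmin = C₀·(f + f² + … + f^3).
≈ 12.636 × (0.2890 + 0.0835 + 0.0241) ≈ 12.636 × 0.3966 ≈ 5.011 mcg/mL.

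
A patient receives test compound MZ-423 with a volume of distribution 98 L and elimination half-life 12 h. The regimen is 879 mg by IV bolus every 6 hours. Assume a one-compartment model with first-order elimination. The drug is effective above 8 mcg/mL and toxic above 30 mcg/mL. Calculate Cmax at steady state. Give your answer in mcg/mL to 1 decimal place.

30.6 mcg/mL

Over one 6-h interval, 6/12 ≈ 0.5 half-lives elapse, leaving f ≈ 0.7071 of each dose.
Accumulation ratio R = 1/(1 − f) ≈ 1/0.2929 ≈ 3.4141.
Each bolus raises the concentration by D/Vd = 879/98 ≈ 8.969 mcg/mL.
Steady-state peak Cmax,ss = C₀·R ≈ 8.969 × 3.4141 ≈ 30.621 mcg/mL.
Peak 30.6 mcg/mL vs MTC 30 mcg/mL: exceeds toxic threshold.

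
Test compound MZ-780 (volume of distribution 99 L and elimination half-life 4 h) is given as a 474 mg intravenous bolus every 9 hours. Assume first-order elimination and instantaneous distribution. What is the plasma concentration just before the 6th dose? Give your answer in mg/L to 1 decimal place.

f = (1/2)^(τ/t½) = (1/2)^(9/4) ≈ 0.2102.
C₀ = D/Vd = 474/99 ≈ 4.788 mg/L.
Before the 6th dose, 5 doses have been given. Superposition: Cmin = C₀·(f + f² + … + f^5).
≈ 4.788 × (0.2102 + 0.0442 + 0.0093 + 0.0020 + 0.0004) ≈ 4.788 × 0.2661 ≈ 1.274 mg/L.

1.3 mg/L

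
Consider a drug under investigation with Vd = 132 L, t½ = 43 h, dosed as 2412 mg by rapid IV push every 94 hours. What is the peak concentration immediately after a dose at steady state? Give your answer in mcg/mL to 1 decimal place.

23.4 mcg/mL

τ/t½ = 94/43 ≈ 2.186, so fraction remaining f = (1/2)^(94/43) ≈ 0.2198.
At steady state, accumulation factor R = 1/(1 − e^(−kτ)) ≈ 1.2817.
Single-dose peak C₀ = D/Vd = 2412/132 ≈ 18.273 mcg/mL.
Steady-state peak Cmax,ss = C₀·R ≈ 18.273 × 1.2817 ≈ 23.421 mcg/mL.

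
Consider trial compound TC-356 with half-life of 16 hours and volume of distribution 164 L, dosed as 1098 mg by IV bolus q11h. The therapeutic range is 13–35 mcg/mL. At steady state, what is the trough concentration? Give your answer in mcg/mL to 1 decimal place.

k = ln2/t½ = ln2/16 ≈ 0.043322 h⁻¹; fraction remaining f = e^(−kτ) = e^(−0.043322×11) ≈ 0.6209.
At steady state, accumulation factor R = 1/(1 − e^(−kτ)) ≈ 2.6378.
Each bolus raises the concentration by D/Vd = 1098/164 ≈ 6.695 mcg/mL.
Steady-state peak Cmax,ss = C₀·R ≈ 6.695 × 2.6378 ≈ 17.660 mcg/mL.
One interval later, Cmin,ss = Cmax,ss·e^(−kτ) ≈ 17.660 × 0.6209 ≈ 10.965 mcg/mL.
Trough 11.0 mcg/mL vs MEC 13 mcg/mL: subtherapeutic.

11.0 mcg/mL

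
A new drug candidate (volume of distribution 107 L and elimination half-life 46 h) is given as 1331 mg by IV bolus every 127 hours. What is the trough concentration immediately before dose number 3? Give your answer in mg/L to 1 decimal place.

f = (1/2)^(τ/t½) = (1/2)^(127/46) ≈ 0.1475.
C₀ = D/Vd = 1331/107 ≈ 12.439 mg/L.
Before the 3rd dose, 2 doses have been given. Superposition: Cmin = C₀·(f + f²).
≈ 12.439 × (0.1475 + 0.0218) ≈ 12.439 × 0.1693 ≈ 2.106 mg/L.

2.1 mg/L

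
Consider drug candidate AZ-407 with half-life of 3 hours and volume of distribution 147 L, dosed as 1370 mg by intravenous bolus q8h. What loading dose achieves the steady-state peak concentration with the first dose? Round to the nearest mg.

f = (1/2)^(8/3) ≈ 0.157490; accumulation ratio R = 1/(1−f) ≈ 1.18693.
Loading dose to hit Cmax,ss on first dose: D_load = D_maint·R ≈ 1370 × 1.18693 ≈ 1626.09 mg.

1626 mg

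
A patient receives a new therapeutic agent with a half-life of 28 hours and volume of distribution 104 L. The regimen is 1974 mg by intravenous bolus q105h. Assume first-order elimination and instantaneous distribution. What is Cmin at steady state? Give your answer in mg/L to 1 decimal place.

Over one 105-h interval, 105/28 ≈ 3.75 half-lives elapse, leaving f ≈ 0.0743 of each dose.
At steady state, accumulation factor R = 1/(1 − e^(−kτ)) ≈ 1.0803.
Each bolus raises the concentration by D/Vd = 1974/104 ≈ 18.981 mg/L.
Cmax,ss = C₀/(1 − f) ≈ 18.981/0.9257 ≈ 20.504 mg/L.
One interval later, Cmin,ss = Cmax,ss·e^(−kτ) ≈ 20.504 × 0.0743 ≈ 1.523 mg/L.

1.5 mg/L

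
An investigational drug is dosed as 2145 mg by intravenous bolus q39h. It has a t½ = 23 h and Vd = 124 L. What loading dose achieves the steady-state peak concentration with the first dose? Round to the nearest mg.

f = (1/2)^(39/23) ≈ 0.308715; accumulation ratio R = 1/(1−f) ≈ 1.44658.
Loading dose to hit Cmax,ss on first dose: D_load = D_maint·R ≈ 2145 × 1.44658 ≈ 3102.91 mg.

3103 mg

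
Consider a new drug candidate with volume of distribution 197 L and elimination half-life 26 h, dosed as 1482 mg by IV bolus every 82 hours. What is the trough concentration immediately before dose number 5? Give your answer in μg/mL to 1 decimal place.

1.0 μg/mL

f = (1/2)^(τ/t½) = (1/2)^(82/26) ≈ 0.1124.
C₀ = D/Vd = 1482/197 ≈ 7.523 μg/mL.
Before the 5th dose, 4 doses have been given. Superposition: Cmin = C₀·(f + f² + … + f^4).
≈ 7.523 × (0.1124 + 0.0126 + 0.0014 + 0.0002) ≈ 7.523 × 0.1266 ≈ 0.952 μg/mL.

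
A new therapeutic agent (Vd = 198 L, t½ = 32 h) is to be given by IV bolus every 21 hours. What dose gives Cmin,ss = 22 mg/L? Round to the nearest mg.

τ/t½ = 21/32 ≈ 0.65625, so f = (1/2)^(21/32) ≈ 0.634525.
Cmin,ss = (D/Vd)·f/(1−f), so D = Cmin,ss·Vd·(1−f)/f.
D = 22 × 198 × (1−f)/f ≈ 22 × 198 × 0.57598 ≈ 2508.97 mg.

2509 mg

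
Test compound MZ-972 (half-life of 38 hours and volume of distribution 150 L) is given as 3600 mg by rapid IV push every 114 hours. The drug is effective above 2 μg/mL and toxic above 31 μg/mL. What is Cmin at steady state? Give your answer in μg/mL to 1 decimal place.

τ = 114 h = 3 half-lives, so f = (1/2)^3 = 0.125.
At steady state, R = 1/(1 − 0.125) = 8/7.
Single-dose peak C₀ = D/Vd = 3600/150 = 24 μg/mL.
Steady-state peak Cmax,ss = C₀·R = 24 × 8/7 ≈ 27.429 μg/mL.
Steady-state trough Cmin,ss = Cmax,ss·f ≈ 27.429 × 0.125 ≈ 3.429 μg/mL.
Trough 3.4 μg/mL vs MEC 2 μg/mL: adequate.

3.4 μg/mL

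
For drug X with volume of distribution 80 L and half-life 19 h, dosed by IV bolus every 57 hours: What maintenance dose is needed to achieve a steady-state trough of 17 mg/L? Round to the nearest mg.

τ/t½ = 57/19 ≈ 3, so f = (1/2)^(57/19) ≈ 0.125000.
Cmin,ss = (D/Vd)·f/(1−f), so D = Cmin,ss·Vd·(1−f)/f.
D = 17 × 80 × (1−f)/f ≈ 17 × 80 × 7.00000 ≈ 9520.00 mg.

9520 mg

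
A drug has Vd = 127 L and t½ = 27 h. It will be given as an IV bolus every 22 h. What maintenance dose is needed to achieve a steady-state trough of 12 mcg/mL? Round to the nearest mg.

1157 mg

τ/t½ = 22/27 ≈ 0.81481, so f = (1/2)^(22/27) ≈ 0.568481.
Cmin,ss = (D/Vd)·f/(1−f), so D = Cmin,ss·Vd·(1−f)/f.
D = 12 × 127 × (1−f)/f ≈ 12 × 127 × 0.75907 ≈ 1156.82 mg.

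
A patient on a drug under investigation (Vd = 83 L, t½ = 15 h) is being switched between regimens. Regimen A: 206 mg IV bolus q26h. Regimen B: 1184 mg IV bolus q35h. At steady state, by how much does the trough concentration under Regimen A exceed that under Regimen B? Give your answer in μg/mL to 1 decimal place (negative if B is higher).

-2.5 μg/mL

Regimen A: f = (1/2)^(26/15) ≈ 0.3008; Cmin,ss = (206/83)·f/(1−f) ≈ 1.068 μg/mL.
Regimen B: f = (1/2)^(35/15) ≈ 0.1984; Cmin,ss = (1184/83)·f/(1−f) ≈ 3.531 μg/mL.
Difference ≈ 1.068 − 3.531 ≈ -2.463 μg/mL.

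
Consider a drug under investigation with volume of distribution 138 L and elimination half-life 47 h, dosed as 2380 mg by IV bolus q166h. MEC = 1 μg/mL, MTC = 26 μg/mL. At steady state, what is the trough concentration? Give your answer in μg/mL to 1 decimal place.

Over one 166-h interval, 166/47 ≈ 3.5319 half-lives elapse, leaving f ≈ 0.0865 of each dose.
Each bolus raises the concentration by D/Vd = 2380/138 ≈ 17.246 μg/mL.
Steady-state trough Cmin,ss = C₀·f/(1−f) ≈ 17.246 × 0.0865/0.9135 ≈ 1.633 μg/mL.
Trough 1.6 μg/mL vs MEC 1 μg/mL: adequate.

1.6 μg/mL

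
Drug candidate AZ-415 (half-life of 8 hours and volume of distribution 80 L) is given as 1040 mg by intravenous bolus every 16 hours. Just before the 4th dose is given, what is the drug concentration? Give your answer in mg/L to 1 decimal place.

4.3 mg/L

f = (1/2)^(τ/t½) = (1/2)^(16/8) ≈ 0.2500.
C₀ = D/Vd = 1040/80 ≈ 13.000 mg/L.
Before the 4th dose, 3 doses have been given. Superposition: Cmin = C₀·(f + f² + … + f^3).
≈ 13.000 × (0.2500 + 0.0625 + 0.0156) ≈ 13.000 × 0.3281 ≈ 4.265 mg/L.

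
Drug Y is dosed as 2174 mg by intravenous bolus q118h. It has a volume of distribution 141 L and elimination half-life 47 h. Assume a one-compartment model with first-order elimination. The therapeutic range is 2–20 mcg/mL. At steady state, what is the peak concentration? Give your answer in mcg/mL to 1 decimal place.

Over one 118-h interval, 118/47 ≈ 2.5106 half-lives elapse, leaving f ≈ 0.1755 of each dose.
Accumulation ratio R = 1/(1 − f) ≈ 1/0.8245 ≈ 1.2129.
Single-dose peak C₀ = D/Vd = 2174/141 ≈ 15.418 mcg/mL.
Steady-state peak Cmax,ss = C₀·R ≈ 15.418 × 1.2129 ≈ 18.700 mcg/mL.
Peak 18.7 mcg/mL vs MTC 20 mcg/mL: below toxic threshold.

18.7 mcg/mL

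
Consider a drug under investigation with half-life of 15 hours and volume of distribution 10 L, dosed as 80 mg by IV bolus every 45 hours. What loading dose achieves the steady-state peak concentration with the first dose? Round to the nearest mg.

f = (1/2)^(45/15) ≈ 0.125000; accumulation ratio R = 1/(1−f) ≈ 1.14286.
Loading dose to hit Cmax,ss on first dose: D_load = D_maint·R ≈ 80 × 1.14286 ≈ 91.43 mg.

91 mg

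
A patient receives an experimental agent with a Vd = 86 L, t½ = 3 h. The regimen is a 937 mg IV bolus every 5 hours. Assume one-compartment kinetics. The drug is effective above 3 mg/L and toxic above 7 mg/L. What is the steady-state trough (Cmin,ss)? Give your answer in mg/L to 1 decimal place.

5.0 mg/L

Over one 5-h interval, 5/3 ≈ 1.6667 half-lives elapse, leaving f ≈ 0.3150 of each dose.
At steady state, accumulation factor R = 1/(1 − e^(−kτ)) ≈ 1.4599.
Single-dose peak C₀ = D/Vd = 937/86 ≈ 10.895 mg/L.
Steady-state peak Cmax,ss = C₀·R ≈ 10.895 × 1.4599 ≈ 15.906 mg/L.
One interval later, Cmin,ss = Cmax,ss·e^(−kτ) ≈ 15.906 × 0.3150 ≈ 5.010 mg/L.
Trough 5.0 mg/L vs MEC 3 mg/L: adequate.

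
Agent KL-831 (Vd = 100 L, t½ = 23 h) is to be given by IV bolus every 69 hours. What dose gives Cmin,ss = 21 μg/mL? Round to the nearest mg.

τ/t½ = 69/23 ≈ 3, so f = (1/2)^(69/23) ≈ 0.125000.
Cmin,ss = (D/Vd)·f/(1−f), so D = Cmin,ss·Vd·(1−f)/f.
D = 21 × 100 × (1−f)/f ≈ 21 × 100 × 7.00000 ≈ 14700.00 mg.

14700 mg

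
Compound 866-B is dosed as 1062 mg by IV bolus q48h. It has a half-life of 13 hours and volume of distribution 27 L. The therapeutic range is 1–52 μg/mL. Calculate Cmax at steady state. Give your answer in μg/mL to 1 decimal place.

42.6 μg/mL

k = ln2/t½ = ln2/13 ≈ 0.053319 h⁻¹; fraction remaining f = e^(−kτ) = e^(−0.053319×48) ≈ 0.0774.
Accumulation ratio R = 1/(1 − f) ≈ 1/0.9226 ≈ 1.0839.
Single-dose peak C₀ = D/Vd = 1062/27 ≈ 39.333 μg/mL.
Steady-state peak Cmax,ss = C₀·R ≈ 39.333 × 1.0839 ≈ 42.633 μg/mL.
Peak 42.6 μg/mL vs MTC 52 μg/mL: below toxic threshold.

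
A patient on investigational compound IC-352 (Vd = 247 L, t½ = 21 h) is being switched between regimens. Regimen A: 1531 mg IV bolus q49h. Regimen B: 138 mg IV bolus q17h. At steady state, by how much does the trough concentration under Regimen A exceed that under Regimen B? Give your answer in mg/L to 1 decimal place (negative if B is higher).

Regimen A: f = (1/2)^(49/21) ≈ 0.1984; Cmin,ss = (1531/247)·f/(1−f) ≈ 1.534 mg/L.
Regimen B: f = (1/2)^(17/21) ≈ 0.5706; Cmin,ss = (138/247)·f/(1−f) ≈ 0.742 mg/L.
Difference ≈ 1.534 − 0.742 ≈ 0.792 mg/L.

0.8 mg/L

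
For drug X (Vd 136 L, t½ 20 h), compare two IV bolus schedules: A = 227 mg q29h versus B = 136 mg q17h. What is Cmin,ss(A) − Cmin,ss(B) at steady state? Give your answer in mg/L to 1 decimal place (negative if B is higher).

-0.3 mg/L

Regimen A: f = (1/2)^(29/20) ≈ 0.3660; Cmin,ss = (227/136)·f/(1−f) ≈ 0.964 mg/L.
Regimen B: f = (1/2)^(17/20) ≈ 0.5548; Cmin,ss = (136/136)·f/(1−f) ≈ 1.246 mg/L.
Difference ≈ 0.964 − 1.246 ≈ -0.282 mg/L.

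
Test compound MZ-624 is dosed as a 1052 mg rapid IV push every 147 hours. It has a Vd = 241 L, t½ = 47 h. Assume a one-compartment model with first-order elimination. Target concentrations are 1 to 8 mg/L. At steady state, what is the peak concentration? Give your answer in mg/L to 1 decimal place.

Over one 147-h interval, 147/47 ≈ 3.1277 half-lives elapse, leaving f ≈ 0.1144 of each dose.
At steady state, accumulation factor R = 1/(1 − e^(−kτ)) ≈ 1.1292.
Each bolus raises the concentration by D/Vd = 1052/241 ≈ 4.365 mg/L.
Steady-state peak Cmax,ss = C₀·R ≈ 4.365 × 1.1292 ≈ 4.929 mg/L.
Peak 4.9 mg/L vs MTC 8 mg/L: below toxic threshold.

4.9 mg/L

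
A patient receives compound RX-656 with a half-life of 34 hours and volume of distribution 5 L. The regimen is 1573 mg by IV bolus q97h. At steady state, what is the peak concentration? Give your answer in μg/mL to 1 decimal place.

365.1 μg/mL

τ/t½ = 97/34 ≈ 2.8529, so fraction remaining f = (1/2)^(97/34) ≈ 0.1384.
At steady state, accumulation factor R = 1/(1 − e^(−kτ)) ≈ 1.1606.
Each bolus raises the concentration by D/Vd = 1573/5 ≈ 314.600 μg/mL.
Cmax,ss = C₀/(1 − f) ≈ 314.600/0.8616 ≈ 365.135 μg/mL.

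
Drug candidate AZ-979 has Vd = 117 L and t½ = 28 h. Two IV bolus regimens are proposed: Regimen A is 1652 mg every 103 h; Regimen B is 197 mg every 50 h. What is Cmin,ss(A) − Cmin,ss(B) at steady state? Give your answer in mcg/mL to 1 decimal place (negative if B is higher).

0.5 mcg/mL

Regimen A: f = (1/2)^(103/28) ≈ 0.0781; Cmin,ss = (1652/117)·f/(1−f) ≈ 1.196 mcg/mL.
Regimen B: f = (1/2)^(50/28) ≈ 0.2900; Cmin,ss = (197/117)·f/(1−f) ≈ 0.688 mcg/mL.
Difference ≈ 1.196 − 0.688 ≈ 0.508 mcg/mL.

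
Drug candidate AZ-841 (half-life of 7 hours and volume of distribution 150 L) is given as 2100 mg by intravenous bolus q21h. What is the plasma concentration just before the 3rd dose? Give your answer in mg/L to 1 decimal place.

f = (1/2)^(τ/t½) = (1/2)^(21/7) ≈ 0.1250.
C₀ = D/Vd = 2100/150 ≈ 14.000 mg/L.
Before the 3rd dose, 2 doses have been given. Superposition: Cmin = C₀·(f + f²).
≈ 14.000 × (0.1250 + 0.0156) ≈ 14.000 × 0.1406 ≈ 1.968 mg/L.

2.0 mg/L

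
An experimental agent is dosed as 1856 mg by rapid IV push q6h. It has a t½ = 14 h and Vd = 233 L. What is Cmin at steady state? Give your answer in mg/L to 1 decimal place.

Over one 6-h interval, 6/14 ≈ 0.42857 half-lives elapse, leaving f ≈ 0.7430 of each dose.
Each bolus raises the concentration by D/Vd = 1856/233 ≈ 7.966 mg/L.
Steady-state trough Cmin,ss = C₀·f/(1−f) ≈ 7.966 × 0.7430/0.2570 ≈ 23.030 mg/L.

23.0 mg/L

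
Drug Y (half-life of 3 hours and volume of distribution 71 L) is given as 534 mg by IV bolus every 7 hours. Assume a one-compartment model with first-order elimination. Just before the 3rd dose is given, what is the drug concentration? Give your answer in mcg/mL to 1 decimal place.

1.8 mcg/mL

f = (1/2)^(τ/t½) = (1/2)^(7/3) ≈ 0.1984.
C₀ = D/Vd = 534/71 ≈ 7.521 mcg/mL.
Before the 3rd dose, 2 doses have been given. Superposition: Cmin = C₀·(f + f²).
≈ 7.521 × (0.1984 + 0.0394) ≈ 7.521 × 0.2378 ≈ 1.788 mcg/mL.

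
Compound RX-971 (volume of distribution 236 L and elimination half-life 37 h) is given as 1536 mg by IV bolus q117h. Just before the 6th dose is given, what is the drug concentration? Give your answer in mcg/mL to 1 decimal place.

0.8 mcg/mL

f = (1/2)^(τ/t½) = (1/2)^(117/37) ≈ 0.1117.
C₀ = D/Vd = 1536/236 ≈ 6.508 mcg/mL.
Before the 6th dose, 5 doses have been given. Superposition: Cmin = C₀·(f + f² + … + f^5).
≈ 6.508 × (0.1117 + 0.0125 + 0.0014 + 0.0002 + 0.0000) ≈ 6.508 × 0.1258 ≈ 0.819 mcg/mL.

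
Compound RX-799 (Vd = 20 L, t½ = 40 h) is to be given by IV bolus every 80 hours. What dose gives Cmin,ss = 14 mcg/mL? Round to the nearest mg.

τ/t½ = 80/40 ≈ 2, so f = (1/2)^(80/40) ≈ 0.250000.
Cmin,ss = (D/Vd)·f/(1−f), so D = Cmin,ss·Vd·(1−f)/f.
D = 14 × 20 × (1−f)/f ≈ 14 × 20 × 3.00000 ≈ 840.00 mg.

840 mg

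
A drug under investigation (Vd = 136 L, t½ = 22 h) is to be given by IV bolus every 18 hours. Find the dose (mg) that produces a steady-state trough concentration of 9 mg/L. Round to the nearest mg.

934 mg

τ/t½ = 18/22 ≈ 0.81818, so f = (1/2)^(18/22) ≈ 0.567156.
Cmin,ss = (D/Vd)·f/(1−f), so D = Cmin,ss·Vd·(1−f)/f.
D = 9 × 136 × (1−f)/f ≈ 9 × 136 × 0.76318 ≈ 934.13 mg.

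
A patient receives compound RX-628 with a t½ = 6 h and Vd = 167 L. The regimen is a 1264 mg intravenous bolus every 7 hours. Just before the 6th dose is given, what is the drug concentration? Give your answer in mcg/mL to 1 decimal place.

f = (1/2)^(τ/t½) = (1/2)^(7/6) ≈ 0.4454.
C₀ = D/Vd = 1264/167 ≈ 7.569 mcg/mL.
Before the 6th dose, 5 doses have been given. Superposition: Cmin = C₀·(f + f² + … + f^5).
≈ 7.569 × (0.4454 + 0.1984 + 0.0884 + 0.0394 + 0.0175) ≈ 7.569 × 0.7891 ≈ 5.973 mcg/mL.

6.0 mcg/mL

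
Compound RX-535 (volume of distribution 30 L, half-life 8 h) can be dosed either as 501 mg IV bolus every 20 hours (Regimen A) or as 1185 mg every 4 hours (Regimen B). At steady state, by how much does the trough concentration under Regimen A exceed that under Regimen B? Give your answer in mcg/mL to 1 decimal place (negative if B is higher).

-91.8 mcg/mL

Regimen A: f = (1/2)^(20/8) ≈ 0.1768; Cmin,ss = (501/30)·f/(1−f) ≈ 3.587 mcg/mL.
Regimen B: f = (1/2)^(4/8) ≈ 0.7071; Cmin,ss = (1185/30)·f/(1−f) ≈ 95.358 mcg/mL.
Difference ≈ 3.587 − 95.358 ≈ -91.771 mcg/mL.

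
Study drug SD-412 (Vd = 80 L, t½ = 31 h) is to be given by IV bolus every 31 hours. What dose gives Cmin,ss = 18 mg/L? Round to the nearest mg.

τ/t½ = 31/31 ≈ 1, so f = (1/2)^(31/31) ≈ 0.500000.
Cmin,ss = (D/Vd)·f/(1−f), so D = Cmin,ss·Vd·(1−f)/f.
D = 18 × 80 × (1−f)/f ≈ 18 × 80 × 1.00000 ≈ 1440.00 mg.

1440 mg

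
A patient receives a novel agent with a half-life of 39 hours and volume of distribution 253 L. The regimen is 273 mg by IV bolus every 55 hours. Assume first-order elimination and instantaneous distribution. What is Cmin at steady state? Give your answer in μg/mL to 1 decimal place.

τ/t½ = 55/39 ≈ 1.4103, so fraction remaining f = (1/2)^(55/39) ≈ 0.3762.
Single-dose peak C₀ = D/Vd = 273/253 ≈ 1.079 μg/mL.
Steady-state trough Cmin,ss = C₀·f/(1−f) ≈ 1.079 × 0.3762/0.6238 ≈ 0.651 μg/mL.

0.7 μg/mL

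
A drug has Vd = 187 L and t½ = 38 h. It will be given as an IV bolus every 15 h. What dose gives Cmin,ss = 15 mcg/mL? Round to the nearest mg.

τ/t½ = 15/38 ≈ 0.39474, so f = (1/2)^(15/38) ≈ 0.760628.
Cmin,ss = (D/Vd)·f/(1−f), so D = Cmin,ss·Vd·(1−f)/f.
D = 15 × 187 × (1−f)/f ≈ 15 × 187 × 0.31470 ≈ 882.73 mg.

883 mg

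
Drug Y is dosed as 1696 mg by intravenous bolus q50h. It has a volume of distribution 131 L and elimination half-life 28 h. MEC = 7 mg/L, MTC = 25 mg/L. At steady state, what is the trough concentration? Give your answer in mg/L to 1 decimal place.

k = ln2/t½ = ln2/28 ≈ 0.024755 h⁻¹; fraction remaining f = e^(−kτ) = e^(−0.024755×50) ≈ 0.2900.
Accumulation ratio R = 1/(1 − f) ≈ 1/0.7100 ≈ 1.4085.
Each bolus raises the concentration by D/Vd = 1696/131 ≈ 12.947 mg/L.
Cmax,ss = C₀/(1 − f) ≈ 12.947/0.7100 ≈ 18.235 mg/L.
One interval later, Cmin,ss = Cmax,ss·e^(−kτ) ≈ 18.235 × 0.2900 ≈ 5.288 mg/L.
Trough 5.3 mg/L vs MEC 7 mg/L: subtherapeutic.

5.3 mg/L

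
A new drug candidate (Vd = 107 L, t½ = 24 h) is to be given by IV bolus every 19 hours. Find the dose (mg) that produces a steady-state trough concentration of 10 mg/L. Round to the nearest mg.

782 mg

τ/t½ = 19/24 ≈ 0.79167, so f = (1/2)^(19/24) ≈ 0.577676.
Cmin,ss = (D/Vd)·f/(1−f), so D = Cmin,ss·Vd·(1−f)/f.
D = 10 × 107 × (1−f)/f ≈ 10 × 107 × 0.73107 ≈ 782.24 mg.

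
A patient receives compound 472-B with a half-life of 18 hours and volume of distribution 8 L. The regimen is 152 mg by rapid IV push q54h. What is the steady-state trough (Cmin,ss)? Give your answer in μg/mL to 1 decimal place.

τ = 54 h = 3 half-lives, so f = (1/2)^3 = 0.125.
Accumulation ratio R = 1/(1 − f) = 1/0.875 = 8/7.
Single-dose peak C₀ = D/Vd = 152/8 = 19 μg/mL.
Steady-state peak Cmax,ss = C₀·R = 19 × 8/7 ≈ 21.714 μg/mL.
Steady-state trough Cmin,ss = Cmax,ss·f ≈ 21.714 × 0.125 ≈ 2.714 μg/mL.

2.7 μg/mL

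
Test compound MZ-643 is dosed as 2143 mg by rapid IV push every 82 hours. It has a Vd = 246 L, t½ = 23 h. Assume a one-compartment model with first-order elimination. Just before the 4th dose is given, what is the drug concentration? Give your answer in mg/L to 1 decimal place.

0.8 mg/L

f = (1/2)^(τ/t½) = (1/2)^(82/23) ≈ 0.0845.
C₀ = D/Vd = 2143/246 ≈ 8.711 mg/L.
Before the 4th dose, 3 doses have been given. Superposition: Cmin = C₀·(f + f² + … + f^3).
≈ 8.711 × (0.0845 + 0.0071 + 0.0006) ≈ 8.711 × 0.0922 ≈ 0.803 mg/L.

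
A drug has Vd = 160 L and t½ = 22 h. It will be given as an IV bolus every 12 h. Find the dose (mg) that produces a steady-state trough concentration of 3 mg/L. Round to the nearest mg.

221 mg

τ/t½ = 12/22 ≈ 0.54545, so f = (1/2)^(12/22) ≈ 0.685175.
Cmin,ss = (D/Vd)·f/(1−f), so D = Cmin,ss·Vd·(1−f)/f.
D = 3 × 160 × (1−f)/f ≈ 3 × 160 × 0.45948 ≈ 220.55 mg.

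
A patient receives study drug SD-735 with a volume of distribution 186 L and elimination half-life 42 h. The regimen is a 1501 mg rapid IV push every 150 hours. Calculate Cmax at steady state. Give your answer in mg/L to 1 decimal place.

8.8 mg/L

τ/t½ = 150/42 ≈ 3.5714, so fraction remaining f = (1/2)^(150/42) ≈ 0.0841.
At steady state, accumulation factor R = 1/(1 − e^(−kτ)) ≈ 1.0918.
Single-dose peak C₀ = D/Vd = 1501/186 ≈ 8.070 mg/L.
Cmax,ss = C₀/(1 − f) ≈ 8.070/0.9159 ≈ 8.811 mg/L.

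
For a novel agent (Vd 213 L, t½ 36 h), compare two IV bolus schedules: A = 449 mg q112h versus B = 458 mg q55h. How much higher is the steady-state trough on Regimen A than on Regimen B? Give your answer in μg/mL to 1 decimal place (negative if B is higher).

-0.9 μg/mL

Regimen A: f = (1/2)^(112/36) ≈ 0.1157; Cmin,ss = (449/213)·f/(1−f) ≈ 0.276 μg/mL.
Regimen B: f = (1/2)^(55/36) ≈ 0.3468; Cmin,ss = (458/213)·f/(1−f) ≈ 1.142 μg/mL.
Difference ≈ 0.276 − 1.142 ≈ -0.866 μg/mL.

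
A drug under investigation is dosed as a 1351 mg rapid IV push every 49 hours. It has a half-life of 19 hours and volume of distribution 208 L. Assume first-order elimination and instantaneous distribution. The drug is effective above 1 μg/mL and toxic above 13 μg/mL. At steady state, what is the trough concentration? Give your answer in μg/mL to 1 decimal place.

Over one 49-h interval, 49/19 ≈ 2.5789 half-lives elapse, leaving f ≈ 0.1674 of each dose.
Single-dose peak C₀ = D/Vd = 1351/208 ≈ 6.495 μg/mL.
Steady-state trough Cmin,ss = C₀·f/(1−f) ≈ 6.495 × 0.1674/0.8326 ≈ 1.306 μg/mL.
Trough 1.3 μg/mL vs MEC 1 μg/mL: adequate.

1.3 μg/mL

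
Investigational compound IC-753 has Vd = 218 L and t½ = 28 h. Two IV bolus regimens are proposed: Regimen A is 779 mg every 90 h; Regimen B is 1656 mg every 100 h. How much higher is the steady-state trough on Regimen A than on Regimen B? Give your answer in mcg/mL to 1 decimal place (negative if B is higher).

-0.3 mcg/mL

Regimen A: f = (1/2)^(90/28) ≈ 0.1077; Cmin,ss = (779/218)·f/(1−f) ≈ 0.431 mcg/mL.
Regimen B: f = (1/2)^(100/28) ≈ 0.0841; Cmin,ss = (1656/218)·f/(1−f) ≈ 0.698 mcg/mL.
Difference ≈ 0.431 − 0.698 ≈ -0.267 mcg/mL.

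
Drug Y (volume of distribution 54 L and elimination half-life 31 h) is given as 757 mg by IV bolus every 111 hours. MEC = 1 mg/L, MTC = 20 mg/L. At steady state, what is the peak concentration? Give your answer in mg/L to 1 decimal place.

15.3 mg/L

τ/t½ = 111/31 ≈ 3.5806, so fraction remaining f = (1/2)^(111/31) ≈ 0.0836.
At steady state, accumulation factor R = 1/(1 − e^(−kτ)) ≈ 1.0912.
Single-dose peak C₀ = D/Vd = 757/54 ≈ 14.019 mg/L.
Steady-state peak Cmax,ss = C₀·R ≈ 14.019 × 1.0912 ≈ 15.298 mg/L.
Peak 15.3 mg/L vs MTC 20 mg/L: below toxic threshold.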